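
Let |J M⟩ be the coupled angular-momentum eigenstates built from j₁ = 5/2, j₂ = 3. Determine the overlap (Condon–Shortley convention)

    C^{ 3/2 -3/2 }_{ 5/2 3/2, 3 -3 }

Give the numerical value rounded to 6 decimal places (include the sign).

+√(3/14) = +0.462910

triangle: 4!*1!*2!/8! = 48/40320
(j±m)!: 4!*1!*0!*6!*0!*3! = 103680
prefactor² = (2J+1)*Δ*N² = 3456/7
  k=0: +1/(0!*4!*1!*0!*0!*2!) = 1/48
Σ = 1/48  ⇒  CG² = 3456/7*1/48² = 3/14
CG = +√(3/14) = +0.462910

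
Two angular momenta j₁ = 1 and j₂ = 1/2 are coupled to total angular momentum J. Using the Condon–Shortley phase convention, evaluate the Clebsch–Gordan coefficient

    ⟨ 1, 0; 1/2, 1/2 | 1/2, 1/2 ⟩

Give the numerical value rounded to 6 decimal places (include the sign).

−√(1/3) ≈ -0.577350

√[2·1!1!0!/3! · 1!1!1!0!1!0!] = √(1/3)
  +(−1)^1/∏(1,0,0,0,1,0)! = -1  (running -1)
⟨..|..⟩ = √(1/3)·(-1) = -0.577350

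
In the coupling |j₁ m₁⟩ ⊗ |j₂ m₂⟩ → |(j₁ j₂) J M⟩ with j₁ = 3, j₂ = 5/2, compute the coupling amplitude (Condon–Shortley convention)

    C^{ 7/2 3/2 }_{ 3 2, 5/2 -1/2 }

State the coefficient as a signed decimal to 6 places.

triangle: 2!*4!*3!/10! = 288/3628800
(j±m)!: 5!*1!*2!*3!*5!*2! = 345600
prefactor² = (2J+1)*Δ*N² = 1536/7
  k=0: +1/(0!*2!*1!*2!*3!*1!) = 1/24
  k=1: −1/(1!*1!*0!*1!*4!*2!) = -1/48
Σ = 1/48  ⇒  CG² = 1536/7*1/48² = 2/21
CG = +√(2/21) = +0.308607

+0.308607  (= +√(2/21))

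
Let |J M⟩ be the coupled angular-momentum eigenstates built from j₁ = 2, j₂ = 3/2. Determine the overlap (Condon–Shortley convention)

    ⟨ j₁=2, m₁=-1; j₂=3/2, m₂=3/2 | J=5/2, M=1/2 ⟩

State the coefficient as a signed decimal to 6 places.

-0.621059  (= −√(27/70))

triangle: 1!·3!·2!/7! = 12/5040
(j±m)!: 1!·3!·3!·0!·3!·2! = 432
prefactor² = (2J+1)·Δ·N² = 216/35
  k=1: −1/(1!·0!·2!·2!·1!·0!) = -1/4
Σ = -1/4  ⇒  CG² = 216/35·(-1/4)² = 27/70
CG = −√(27/70) = -0.621059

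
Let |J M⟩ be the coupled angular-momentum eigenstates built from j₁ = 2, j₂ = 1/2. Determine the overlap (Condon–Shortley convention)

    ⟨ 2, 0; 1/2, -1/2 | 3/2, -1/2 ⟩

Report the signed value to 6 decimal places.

triangle: 1!·3!·0!/5! = 6/120
(j±m)!: 2!·2!·0!·1!·1!·2! = 8
prefactor² = (2J+1)·Δ·N² = 8/5
  k=0: +1/(0!·1!·2!·0!·1!·0!) = 1/2
Σ = 1/2  ⇒  CG² = 8/5·1/2² = 2/5
CG = +√(2/5) = +0.632456

+0.632456  (= +√(2/5))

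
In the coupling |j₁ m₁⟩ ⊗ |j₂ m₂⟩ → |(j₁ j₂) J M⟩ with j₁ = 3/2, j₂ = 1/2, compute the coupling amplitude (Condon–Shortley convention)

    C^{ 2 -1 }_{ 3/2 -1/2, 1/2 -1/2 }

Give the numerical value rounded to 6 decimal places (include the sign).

√[5·0!3!1!/5! · 1!2!0!1!1!3!] = √(3)
  +(−1)^0/∏(0,0,2,0,1,1)! = 1/2  (running 1/2)
⟨..|..⟩ = √(3)·(1/2) = +0.866025

+0.866025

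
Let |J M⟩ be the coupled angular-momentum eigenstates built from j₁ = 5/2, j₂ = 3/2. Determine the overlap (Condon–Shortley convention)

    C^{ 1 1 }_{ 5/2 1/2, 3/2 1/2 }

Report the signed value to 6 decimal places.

+0.387298

j₁+j₂−J=3  J+j₁−j₂=2  J−j₁+j₂=0  j₁+j₂+J+1=6
(j₁±m₁, j₂±m₂, J±M) = (3,2,2,1,2,0)
P² = 12/5
sum k=2..2:
  [2] +1/4 = 1/4
S = 1/4
C² = P²·S² = 3/20 ; C = +0.387298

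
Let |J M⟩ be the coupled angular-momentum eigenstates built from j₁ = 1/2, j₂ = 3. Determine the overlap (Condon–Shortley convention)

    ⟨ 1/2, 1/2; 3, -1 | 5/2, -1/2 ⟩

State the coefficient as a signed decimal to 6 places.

+√(4/7) ≈ +0.755929

j₁+j₂−J=1  J+j₁−j₂=0  J−j₁+j₂=5  j₁+j₂+J+1=7
(j₁±m₁, j₂±m₂, J±M) = (1,0,2,4,2,3)
P² = 576/7
sum k=0..0:
  [0] +1/12 = 1/12
S = 1/12
C² = P²·S² = 4/7 ; C = +0.755929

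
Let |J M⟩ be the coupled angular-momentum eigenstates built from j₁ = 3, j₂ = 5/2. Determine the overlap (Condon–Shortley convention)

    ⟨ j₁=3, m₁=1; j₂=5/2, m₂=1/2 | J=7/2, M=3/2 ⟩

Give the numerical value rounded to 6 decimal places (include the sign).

−√(5/21) ≈ -0.487950

√[8·2!4!3!/10! · 4!2!3!2!5!2!] = √(3072/35)
  +(−1)^0/∏(0,2,2,3,2,0)! = 1/48  (running 1/48)
  +(−1)^1/∏(1,1,1,2,3,1)! = -1/12  (running -1/16)
  +(−1)^2/∏(2,0,0,1,4,2)! = 1/96  (running -5/96)
⟨..|..⟩ = √(3072/35)·(-5/96) = -0.487950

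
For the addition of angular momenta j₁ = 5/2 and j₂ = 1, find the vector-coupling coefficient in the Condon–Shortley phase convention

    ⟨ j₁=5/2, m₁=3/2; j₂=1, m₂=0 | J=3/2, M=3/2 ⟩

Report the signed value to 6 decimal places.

triangle: 2!·3!·0!/6! = 12/720
(j±m)!: 4!·1!·1!·1!·3!·0! = 144
prefactor² = (2J+1)·Δ·N² = 48/5
  k=1: −1/(1!·1!·0!·0!·3!·0!) = -1/6
Σ = -1/6  ⇒  CG² = 48/5·(-1/6)² = 4/15
CG = −√(4/15) = -0.516398

-0.516398  (= −√(4/15))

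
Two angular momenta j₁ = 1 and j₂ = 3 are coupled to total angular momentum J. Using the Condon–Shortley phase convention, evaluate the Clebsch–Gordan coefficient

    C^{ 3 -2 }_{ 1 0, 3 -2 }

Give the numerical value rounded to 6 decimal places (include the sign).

+0.577350  (= +√(1/3))

triangle: 1!*1!*5!/8! = 120/40320
(j±m)!: 1!*1!*1!*5!*1!*5! = 14400
prefactor² = (2J+1)*Δ*N² = 300
  k=0: +1/(0!*1!*1!*1!*0!*4!) = 1/24
  k=1: −1/(1!*0!*0!*0!*1!*5!) = -1/120
Σ = 1/30  ⇒  CG² = 300*1/30² = 1/3
CG = +√(1/3) = +0.577350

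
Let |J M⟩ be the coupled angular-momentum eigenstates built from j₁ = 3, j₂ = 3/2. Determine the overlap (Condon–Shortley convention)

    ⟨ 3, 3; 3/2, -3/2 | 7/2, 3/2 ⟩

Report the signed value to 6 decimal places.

+0.308607

triangle: 1!×5!×2!/9! = 240/362880
(j±m)!: 6!×0!×0!×3!×5!×2! = 1036800
prefactor² = (2J+1)×Δ×N² = 38400/7
  k=0: +1/(0!×1!×0!×0!×5!×2!) = 1/240
Σ = 1/240  ⇒  CG² = 38400/7×1/240² = 2/21
CG = +√(2/21) = +0.308607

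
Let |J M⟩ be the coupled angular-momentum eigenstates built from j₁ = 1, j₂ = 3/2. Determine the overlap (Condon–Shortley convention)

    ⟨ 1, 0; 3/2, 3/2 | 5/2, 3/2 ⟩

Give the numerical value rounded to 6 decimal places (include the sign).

+0.632456

j₁+j₂−J=0  J+j₁−j₂=2  J−j₁+j₂=3  j₁+j₂+J+1=6
(j₁±m₁, j₂±m₂, J±M) = (1,1,3,0,4,1)
P² = 72/5
sum k=0..0:
  [0] +1/6 = 1/6
S = 1/6
C² = P²·S² = 2/5 ; C = +0.632456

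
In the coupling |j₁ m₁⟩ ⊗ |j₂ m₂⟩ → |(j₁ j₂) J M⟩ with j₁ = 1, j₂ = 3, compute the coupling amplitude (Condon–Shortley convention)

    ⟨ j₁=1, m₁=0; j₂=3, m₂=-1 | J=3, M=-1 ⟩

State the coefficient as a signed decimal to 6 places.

√[7·1!1!5!/8! · 1!1!2!4!2!4!] = √(48)
  +(−1)^0/∏(0,1,1,2,0,3)! = 1/12  (running 1/12)
  +(−1)^1/∏(1,0,0,1,1,4)! = -1/24  (running 1/24)
⟨..|..⟩ = √(48)·(1/24) = +0.288675

+0.288675  (= +√(1/12))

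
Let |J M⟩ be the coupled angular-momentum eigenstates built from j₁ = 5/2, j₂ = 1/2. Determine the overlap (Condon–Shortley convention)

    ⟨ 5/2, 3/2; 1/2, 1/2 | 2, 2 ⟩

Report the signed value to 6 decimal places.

-0.408248  (= −√(1/6))

triangle: 1!*4!*0!/6! = 24/720
(j±m)!: 4!*1!*1!*0!*4!*0! = 576
prefactor² = (2J+1)*Δ*N² = 96
  k=1: −1/(1!*0!*0!*0!*4!*0!) = -1/24
Σ = -1/24  ⇒  CG² = 96*(-1/24)² = 1/6
CG = −√(1/6) = -0.408248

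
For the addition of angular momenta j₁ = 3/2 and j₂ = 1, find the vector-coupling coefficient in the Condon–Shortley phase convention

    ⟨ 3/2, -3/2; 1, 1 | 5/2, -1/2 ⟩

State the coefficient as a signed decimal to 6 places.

+0.316228

√[6·0!3!2!/6! · 0!3!2!0!2!3!] = √(72/5)
  +(−1)^0/∏(0,0,3,2,0,0)! = 1/12  (running 1/12)
⟨..|..⟩ = √(72/5)·(1/12) = +0.316228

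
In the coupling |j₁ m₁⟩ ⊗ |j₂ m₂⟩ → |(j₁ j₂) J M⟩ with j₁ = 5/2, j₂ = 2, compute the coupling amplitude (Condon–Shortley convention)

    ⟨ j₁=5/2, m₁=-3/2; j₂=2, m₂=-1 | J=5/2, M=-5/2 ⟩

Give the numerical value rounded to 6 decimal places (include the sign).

-0.654654  (= −√(3/7))

√[6·2!3!2!/8! · 1!4!1!3!0!5!] = √(432/7)
  +(−1)^1/∏(1,1,3,0,0,2)! = -1/12  (running -1/12)
⟨..|..⟩ = √(432/7)·(-1/12) = -0.654654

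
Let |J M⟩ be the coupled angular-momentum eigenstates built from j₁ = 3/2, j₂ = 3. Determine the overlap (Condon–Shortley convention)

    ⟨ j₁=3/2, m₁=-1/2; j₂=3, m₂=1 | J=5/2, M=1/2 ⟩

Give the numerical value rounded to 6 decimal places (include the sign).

triangle: 2!·1!·4!/8! = 48/40320
(j±m)!: 1!·2!·4!·2!·3!·2! = 1152
prefactor² = (2J+1)·Δ·N² = 288/35
  k=1: −1/(1!·1!·1!·3!·0!·1!) = -1/6
  k=2: +1/(2!·0!·0!·2!·1!·2!) = 1/8
Σ = -1/24  ⇒  CG² = 288/35·(-1/24)² = 1/70
CG = −√(1/70) = -0.119523

−√(1/70) ≈ -0.119523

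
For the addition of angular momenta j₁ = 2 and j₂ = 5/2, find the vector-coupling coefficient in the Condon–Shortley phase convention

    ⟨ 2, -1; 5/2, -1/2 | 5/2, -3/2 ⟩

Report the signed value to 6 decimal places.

triangle: 2!*2!*3!/8! = 24/40320
(j±m)!: 1!*3!*2!*3!*1!*4! = 1728
prefactor² = (2J+1)*Δ*N² = 216/35
  k=1: −1/(1!*1!*2!*1!*0!*2!) = -1/4
  k=2: +1/(2!*0!*1!*0!*1!*3!) = 1/12
Σ = -1/6  ⇒  CG² = 216/35*(-1/6)² = 6/35
CG = −√(6/35) = -0.414039

−√(6/35) = -0.414039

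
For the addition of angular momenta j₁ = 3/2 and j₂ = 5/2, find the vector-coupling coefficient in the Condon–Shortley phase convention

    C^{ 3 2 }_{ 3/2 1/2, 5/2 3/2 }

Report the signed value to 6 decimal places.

√[7·1!2!4!/8! · 2!1!4!1!5!1!] = √(48)
  +(−1)^0/∏(0,1,1,4,1,0)! = 1/24  (running 1/24)
  +(−1)^1/∏(1,0,0,3,2,1)! = -1/12  (running -1/24)
⟨..|..⟩ = √(48)·(-1/24) = -0.288675

-0.288675  (= −√(1/12))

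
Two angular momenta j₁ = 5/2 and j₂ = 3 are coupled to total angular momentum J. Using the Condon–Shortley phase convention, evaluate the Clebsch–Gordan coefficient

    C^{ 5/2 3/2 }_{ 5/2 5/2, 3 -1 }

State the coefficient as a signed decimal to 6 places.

triangle: 3!*2!*3!/9! = 72/362880
(j±m)!: 5!*0!*2!*4!*4!*1! = 138240
prefactor² = (2J+1)*Δ*N² = 1152/7
  k=0: +1/(0!*3!*0!*2!*2!*1!) = 1/24
Σ = 1/24  ⇒  CG² = 1152/7*1/24² = 2/7
CG = +√(2/7) = +0.534522

+0.534522  (= +√(2/7))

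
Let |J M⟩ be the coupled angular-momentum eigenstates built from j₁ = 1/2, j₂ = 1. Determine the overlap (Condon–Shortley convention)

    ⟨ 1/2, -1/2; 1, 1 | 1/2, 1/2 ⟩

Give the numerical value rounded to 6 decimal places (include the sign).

j₁+j₂−J=1  J+j₁−j₂=0  J−j₁+j₂=1  j₁+j₂+J+1=3
(j₁±m₁, j₂±m₂, J±M) = (0,1,2,0,1,0)
P² = 2/3
sum k=1..1:
  [1] −1/1 = -1
S = -1
C² = P²·S² = 2/3 ; C = -0.816497

-0.816497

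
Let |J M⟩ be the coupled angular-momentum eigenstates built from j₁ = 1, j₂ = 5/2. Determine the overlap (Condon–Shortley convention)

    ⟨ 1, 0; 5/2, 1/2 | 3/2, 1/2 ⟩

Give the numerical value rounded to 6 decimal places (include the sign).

−√(2/5) ≈ -0.632456

j₁+j₂−J=2  J+j₁−j₂=0  J−j₁+j₂=3  j₁+j₂+J+1=6
(j₁±m₁, j₂±m₂, J±M) = (1,1,3,2,2,1)
P² = 8/5
sum k=1..1:
  [1] −1/2 = -1/2
S = -1/2
C² = P²·S² = 2/5 ; C = -0.632456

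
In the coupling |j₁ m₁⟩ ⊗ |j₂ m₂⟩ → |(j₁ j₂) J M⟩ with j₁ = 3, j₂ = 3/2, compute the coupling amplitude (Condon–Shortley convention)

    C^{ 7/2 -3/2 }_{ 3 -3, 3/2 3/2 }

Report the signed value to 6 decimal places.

-0.308607  (= −√(2/21))

triangle: 1!×5!×2!/9! = 240/362880
(j±m)!: 0!×6!×3!×0!×2!×5! = 1036800
prefactor² = (2J+1)×Δ×N² = 38400/7
  k=1: −1/(1!×0!×5!×2!×0!×0!) = -1/240
Σ = -1/240  ⇒  CG² = 38400/7×(-1/240)² = 2/21
CG = −√(2/21) = -0.308607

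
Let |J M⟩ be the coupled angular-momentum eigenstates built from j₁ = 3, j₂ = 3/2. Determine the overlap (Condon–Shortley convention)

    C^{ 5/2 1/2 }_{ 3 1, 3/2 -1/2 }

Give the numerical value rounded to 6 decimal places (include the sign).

j₁+j₂−J=2  J+j₁−j₂=4  J−j₁+j₂=1  j₁+j₂+J+1=8
(j₁±m₁, j₂±m₂, J±M) = (4,2,1,2,3,2)
P² = 288/35
sum k=0..1:
  [0] +1/8 = 1/8
  [1] −1/6 = -1/6
S = -1/24
C² = P²·S² = 1/70 ; C = -0.119523

-0.119523  (= −√(1/70))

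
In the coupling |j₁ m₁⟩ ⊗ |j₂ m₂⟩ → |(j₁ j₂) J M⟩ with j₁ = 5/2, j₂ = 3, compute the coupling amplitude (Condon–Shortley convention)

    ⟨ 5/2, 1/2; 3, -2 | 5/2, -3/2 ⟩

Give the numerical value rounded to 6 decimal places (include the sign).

√[6·3!2!3!/9! · 3!2!1!5!1!4!] = √(288/7)
  +(−1)^0/∏(0,3,2,1,0,2)! = 1/24  (running 1/24)
  +(−1)^1/∏(1,2,1,0,1,3)! = -1/12  (running -1/24)
⟨..|..⟩ = √(288/7)·(-1/24) = -0.267261

−√(1/14) = -0.267261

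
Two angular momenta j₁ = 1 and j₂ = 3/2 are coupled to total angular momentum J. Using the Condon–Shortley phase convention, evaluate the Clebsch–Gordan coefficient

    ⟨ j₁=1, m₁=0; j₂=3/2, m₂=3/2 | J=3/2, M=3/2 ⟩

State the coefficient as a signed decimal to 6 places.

-0.774597

triangle: 1!*1!*2!/5! = 2/120
(j±m)!: 1!*1!*3!*0!*3!*0! = 36
prefactor² = (2J+1)*Δ*N² = 12/5
  k=1: −1/(1!*0!*0!*2!*1!*0!) = -1/2
Σ = -1/2  ⇒  CG² = 12/5*(-1/2)² = 3/5
CG = −√(3/5) = -0.774597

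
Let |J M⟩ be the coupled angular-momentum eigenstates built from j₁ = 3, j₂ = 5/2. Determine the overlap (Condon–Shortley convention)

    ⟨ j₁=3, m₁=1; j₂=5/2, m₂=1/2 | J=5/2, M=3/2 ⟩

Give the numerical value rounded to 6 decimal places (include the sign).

√[6·3!3!2!/9! · 4!2!3!2!4!1!] = √(576/35)
  +(−1)^1/∏(1,2,1,2,2,0)! = -1/8  (running -1/8)
  +(−1)^2/∏(2,1,0,1,3,1)! = 1/12  (running -1/24)
⟨..|..⟩ = √(576/35)·(-1/24) = -0.169031

−√(1/35) ≈ -0.169031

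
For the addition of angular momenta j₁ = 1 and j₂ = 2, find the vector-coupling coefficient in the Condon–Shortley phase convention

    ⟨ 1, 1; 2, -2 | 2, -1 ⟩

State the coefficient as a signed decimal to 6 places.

√[5·1!1!3!/6! · 2!0!0!4!1!3!] = √(12)
  +(−1)^0/∏(0,1,0,0,1,3)! = 1/6  (running 1/6)
⟨..|..⟩ = √(12)·(1/6) = +0.577350

+√(1/3) = +0.577350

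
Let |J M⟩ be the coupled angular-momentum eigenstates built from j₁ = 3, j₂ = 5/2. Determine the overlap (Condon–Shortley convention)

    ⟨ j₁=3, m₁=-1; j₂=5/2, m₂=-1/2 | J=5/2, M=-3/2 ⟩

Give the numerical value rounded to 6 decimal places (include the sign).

+√(1/35) ≈ +0.169031

triangle: 3!·3!·2!/9! = 72/362880
(j±m)!: 2!·4!·2!·3!·1!·4! = 13824
prefactor² = (2J+1)·Δ·N² = 576/35
  k=1: −1/(1!·2!·3!·1!·0!·1!) = -1/12
  k=2: +1/(2!·1!·2!·0!·1!·2!) = 1/8
Σ = 1/24  ⇒  CG² = 576/35·1/24² = 1/35
CG = +√(1/35) = +0.169031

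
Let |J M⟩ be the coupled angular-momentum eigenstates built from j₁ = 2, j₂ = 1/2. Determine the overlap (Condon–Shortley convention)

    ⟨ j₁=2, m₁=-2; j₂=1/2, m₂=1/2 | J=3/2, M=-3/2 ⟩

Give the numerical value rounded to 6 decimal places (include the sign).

√[4·1!3!0!/5! · 0!4!1!0!0!3!] = √(144/5)
  +(−1)^1/∏(1,0,3,0,0,0)! = -1/6  (running -1/6)
⟨..|..⟩ = √(144/5)·(-1/6) = -0.894427

-0.894427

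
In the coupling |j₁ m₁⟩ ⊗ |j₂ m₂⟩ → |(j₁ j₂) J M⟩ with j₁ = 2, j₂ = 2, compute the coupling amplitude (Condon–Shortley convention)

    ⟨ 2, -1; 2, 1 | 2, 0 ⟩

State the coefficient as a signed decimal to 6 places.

j₁+j₂−J=2  J+j₁−j₂=2  J−j₁+j₂=2  j₁+j₂+J+1=7
(j₁±m₁, j₂±m₂, J±M) = (1,3,3,1,2,2)
P² = 8/7
sum k=1..2:
  [1] −1/4 = -1/4
  [2] +1/2 = 1/2
S = 1/4
C² = P²·S² = 1/14 ; C = +0.267261

+√(1/14) ≈ +0.267261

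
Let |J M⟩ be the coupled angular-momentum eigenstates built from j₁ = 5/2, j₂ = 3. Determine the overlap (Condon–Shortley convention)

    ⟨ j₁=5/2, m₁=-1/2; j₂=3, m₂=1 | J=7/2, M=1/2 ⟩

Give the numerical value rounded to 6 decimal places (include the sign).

−√(1/63) ≈ -0.125988

triangle: 2!*3!*4!/10! = 288/3628800
(j±m)!: 2!*3!*4!*2!*4!*3! = 82944
prefactor² = (2J+1)*Δ*N² = 9216/175
  k=0: +1/(0!*2!*3!*4!*0!*0!) = 1/288
  k=1: −1/(1!*1!*2!*3!*1!*1!) = -1/12
  k=2: +1/(2!*0!*1!*2!*2!*2!) = 1/16
Σ = -5/288  ⇒  CG² = 9216/175*(-5/288)² = 1/63
CG = −√(1/63) = -0.125988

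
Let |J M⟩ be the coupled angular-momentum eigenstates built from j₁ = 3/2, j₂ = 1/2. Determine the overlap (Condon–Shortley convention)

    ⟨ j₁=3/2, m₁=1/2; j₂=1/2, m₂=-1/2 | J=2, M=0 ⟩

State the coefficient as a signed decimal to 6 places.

triangle: 0!·3!·1!/5! = 6/120
(j±m)!: 2!·1!·0!·1!·2!·2! = 8
prefactor² = (2J+1)·Δ·N² = 2
  k=0: +1/(0!·0!·1!·0!·2!·1!) = 1/2
Σ = 1/2  ⇒  CG² = 2·1/2² = 1/2
CG = +√(1/2) = +0.707107

+0.707107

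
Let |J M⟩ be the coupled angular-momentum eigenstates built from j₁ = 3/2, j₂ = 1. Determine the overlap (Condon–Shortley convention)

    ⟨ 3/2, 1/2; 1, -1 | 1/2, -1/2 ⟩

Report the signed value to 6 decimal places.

+√(1/6) ≈ +0.408248

j₁+j₂−J=2  J+j₁−j₂=1  J−j₁+j₂=0  j₁+j₂+J+1=4
(j₁±m₁, j₂±m₂, J±M) = (2,1,0,2,0,1)
P² = 2/3
sum k=0..0:
  [0] +1/2 = 1/2
S = 1/2
C² = P²·S² = 1/6 ; C = +0.408248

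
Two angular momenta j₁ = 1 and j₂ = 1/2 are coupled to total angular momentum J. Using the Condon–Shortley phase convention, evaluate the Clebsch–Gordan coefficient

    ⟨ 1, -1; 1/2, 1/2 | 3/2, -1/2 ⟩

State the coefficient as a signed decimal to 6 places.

j₁+j₂−J=0  J+j₁−j₂=2  J−j₁+j₂=1  j₁+j₂+J+1=4
(j₁±m₁, j₂±m₂, J±M) = (0,2,1,0,1,2)
P² = 4/3
sum k=0..0:
  [0] +1/2 = 1/2
S = 1/2
C² = P²·S² = 1/3 ; C = +0.577350

+√(1/3) ≈ +0.577350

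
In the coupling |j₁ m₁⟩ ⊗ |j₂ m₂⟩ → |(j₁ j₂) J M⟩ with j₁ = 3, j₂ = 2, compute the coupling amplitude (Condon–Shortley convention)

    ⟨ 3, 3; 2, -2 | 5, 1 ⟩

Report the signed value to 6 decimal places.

√[11·0!6!4!/11! · 6!0!0!4!6!4!] = √(9953280/7)
  +(−1)^0/∏(0,0,0,0,6,4)! = 1/17280  (running 1/17280)
⟨..|..⟩ = √(9953280/7)·(1/17280) = +0.069007

+√(1/210) = +0.069007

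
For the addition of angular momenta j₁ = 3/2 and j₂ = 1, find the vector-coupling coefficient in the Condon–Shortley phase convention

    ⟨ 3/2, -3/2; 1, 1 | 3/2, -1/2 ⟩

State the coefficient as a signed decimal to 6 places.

j₁+j₂−J=1  J+j₁−j₂=2  J−j₁+j₂=1  j₁+j₂+J+1=5
(j₁±m₁, j₂±m₂, J±M) = (0,3,2,0,1,2)
P² = 8/5
sum k=1..1:
  [1] −1/2 = -1/2
S = -1/2
C² = P²·S² = 2/5 ; C = -0.632456

−√(2/5) = -0.632456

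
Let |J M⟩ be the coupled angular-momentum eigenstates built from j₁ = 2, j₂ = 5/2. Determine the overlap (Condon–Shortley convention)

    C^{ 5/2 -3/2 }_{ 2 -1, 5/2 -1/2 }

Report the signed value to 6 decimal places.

-0.414039

√[6·2!2!3!/8! · 1!3!2!3!1!4!] = √(216/35)
  +(−1)^1/∏(1,1,2,1,0,2)! = -1/4  (running -1/4)
  +(−1)^2/∏(2,0,1,0,1,3)! = 1/12  (running -1/6)
⟨..|..⟩ = √(216/35)·(-1/6) = -0.414039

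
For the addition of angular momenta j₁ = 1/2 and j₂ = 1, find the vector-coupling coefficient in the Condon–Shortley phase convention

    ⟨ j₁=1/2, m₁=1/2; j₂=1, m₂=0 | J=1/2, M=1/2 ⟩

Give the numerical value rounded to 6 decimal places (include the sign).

+√(1/3) = +0.577350

√[2·1!0!1!/3! · 1!0!1!1!1!0!] = √(1/3)
  +(−1)^0/∏(0,1,0,1,0,0)! = 1  (running 1)
⟨..|..⟩ = √(1/3)·(1) = +0.577350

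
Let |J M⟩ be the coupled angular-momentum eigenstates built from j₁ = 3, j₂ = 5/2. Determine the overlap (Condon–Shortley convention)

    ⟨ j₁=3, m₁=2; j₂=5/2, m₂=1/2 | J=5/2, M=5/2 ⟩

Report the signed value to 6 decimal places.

j₁+j₂−J=3  J+j₁−j₂=3  J−j₁+j₂=2  j₁+j₂+J+1=9
(j₁±m₁, j₂±m₂, J±M) = (5,1,3,2,5,0)
P² = 1440/7
sum k=1..1:
  [1] −1/24 = -1/24
S = -1/24
C² = P²·S² = 5/14 ; C = -0.597614

-0.597614  (= −√(5/14))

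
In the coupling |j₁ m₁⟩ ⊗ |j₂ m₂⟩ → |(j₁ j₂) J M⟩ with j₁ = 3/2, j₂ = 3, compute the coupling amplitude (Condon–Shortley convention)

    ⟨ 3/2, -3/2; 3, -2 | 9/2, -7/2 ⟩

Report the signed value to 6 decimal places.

j₁+j₂−J=0  J+j₁−j₂=3  J−j₁+j₂=6  j₁+j₂+J+1=10
(j₁±m₁, j₂±m₂, J±M) = (0,3,1,5,1,8)
P² = 345600
sum k=0..0:
  [0] +1/720 = 1/720
S = 1/720
C² = P²·S² = 2/3 ; C = +0.816497

+√(2/3) = +0.816497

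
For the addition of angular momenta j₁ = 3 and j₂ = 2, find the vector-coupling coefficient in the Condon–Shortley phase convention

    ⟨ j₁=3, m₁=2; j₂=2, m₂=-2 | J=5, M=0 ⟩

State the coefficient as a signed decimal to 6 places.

+√(1/42) ≈ +0.154303

j₁+j₂−J=0  J+j₁−j₂=6  J−j₁+j₂=4  j₁+j₂+J+1=11
(j₁±m₁, j₂±m₂, J±M) = (5,1,0,4,5,5)
P² = 1382400/7
sum k=0..0:
  [0] +1/2880 = 1/2880
S = 1/2880
C² = P²·S² = 1/42 ; C = +0.154303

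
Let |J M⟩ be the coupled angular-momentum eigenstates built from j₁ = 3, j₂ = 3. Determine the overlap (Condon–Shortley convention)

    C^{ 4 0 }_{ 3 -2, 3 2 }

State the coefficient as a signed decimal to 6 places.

+0.564076

triangle: 2!*4!*4!/11! = 1152/39916800
(j±m)!: 1!*5!*5!*1!*4!*4! = 8294400
prefactor² = (2J+1)*Δ*N² = 165888/77
  k=1: −1/(1!*1!*4!*4!*0!*0!) = -1/576
  k=2: +1/(2!*0!*3!*3!*1!*1!) = 1/72
Σ = 7/576  ⇒  CG² = 165888/77*7/576² = 7/22
CG = +√(7/22) = +0.564076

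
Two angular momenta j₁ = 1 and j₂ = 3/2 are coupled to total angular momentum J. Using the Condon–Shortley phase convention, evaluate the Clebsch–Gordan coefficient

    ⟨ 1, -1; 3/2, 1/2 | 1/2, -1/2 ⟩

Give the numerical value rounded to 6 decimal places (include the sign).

+0.408248  (= +√(1/6))

√[2·2!0!1!/4! · 0!2!2!1!0!1!] = √(2/3)
  +(−1)^2/∏(2,0,0,0,0,1)! = 1/2  (running 1/2)
⟨..|..⟩ = √(2/3)·(1/2) = +0.408248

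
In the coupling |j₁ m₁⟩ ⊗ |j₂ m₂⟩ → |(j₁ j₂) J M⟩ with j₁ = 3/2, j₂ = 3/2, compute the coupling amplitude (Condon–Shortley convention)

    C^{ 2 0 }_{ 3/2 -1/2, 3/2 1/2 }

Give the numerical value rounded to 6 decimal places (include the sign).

j₁+j₂−J=1  J+j₁−j₂=2  J−j₁+j₂=2  j₁+j₂+J+1=6
(j₁±m₁, j₂±m₂, J±M) = (1,2,2,1,2,2)
P² = 4/9
sum k=0..1:
  [0] +1/4 = 1/4
  [1] −1/1 = -1
S = -3/4
C² = P²·S² = 1/4 ; C = -0.500000

-0.500000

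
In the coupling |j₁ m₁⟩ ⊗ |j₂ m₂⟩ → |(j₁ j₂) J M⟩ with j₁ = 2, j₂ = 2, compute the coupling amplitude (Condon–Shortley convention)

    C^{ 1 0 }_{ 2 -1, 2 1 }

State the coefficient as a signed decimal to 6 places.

+0.316228

√[3·3!1!1!/6! · 1!3!3!1!1!1!] = √(9/10)
  +(−1)^2/∏(2,1,1,1,0,0)! = 1/2  (running 1/2)
  +(−1)^3/∏(3,0,0,0,1,1)! = -1/6  (running 1/3)
⟨..|..⟩ = √(9/10)·(1/3) = +0.316228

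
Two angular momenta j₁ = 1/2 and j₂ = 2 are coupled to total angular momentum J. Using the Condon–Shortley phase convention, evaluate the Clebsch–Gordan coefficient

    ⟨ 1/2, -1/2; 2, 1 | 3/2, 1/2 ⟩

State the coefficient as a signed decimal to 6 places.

−√(3/5) ≈ -0.774597

triangle: 1!·0!·3!/5! = 6/120
(j±m)!: 0!·1!·3!·1!·2!·1! = 12
prefactor² = (2J+1)·Δ·N² = 12/5
  k=1: −1/(1!·0!·0!·2!·0!·1!) = -1/2
Σ = -1/2  ⇒  CG² = 12/5·(-1/2)² = 3/5
CG = −√(3/5) = -0.774597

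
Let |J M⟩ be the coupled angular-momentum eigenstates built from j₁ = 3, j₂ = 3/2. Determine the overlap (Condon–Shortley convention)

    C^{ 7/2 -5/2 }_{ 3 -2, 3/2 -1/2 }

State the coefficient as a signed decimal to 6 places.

j₁+j₂−J=1  J+j₁−j₂=5  J−j₁+j₂=2  j₁+j₂+J+1=9
(j₁±m₁, j₂±m₂, J±M) = (1,5,1,2,1,6)
P² = 6400/7
sum k=0..1:
  [0] +1/120 = 1/120
  [1] −1/48 = -1/48
S = -1/80
C² = P²·S² = 1/7 ; C = -0.377964

-0.377964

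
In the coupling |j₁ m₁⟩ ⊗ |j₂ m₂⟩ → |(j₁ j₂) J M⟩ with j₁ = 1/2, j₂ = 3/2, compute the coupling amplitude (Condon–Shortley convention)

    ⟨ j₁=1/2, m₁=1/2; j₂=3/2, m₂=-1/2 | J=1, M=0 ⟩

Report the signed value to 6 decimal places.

triangle: 1!*0!*2!/4! = 2/24
(j±m)!: 1!*0!*1!*2!*1!*1! = 2
prefactor² = (2J+1)*Δ*N² = 1/2
  k=0: +1/(0!*1!*0!*1!*0!*1!) = 1
Σ = 1  ⇒  CG² = 1/2*1² = 1/2
CG = +√(1/2) = +0.707107

+0.707107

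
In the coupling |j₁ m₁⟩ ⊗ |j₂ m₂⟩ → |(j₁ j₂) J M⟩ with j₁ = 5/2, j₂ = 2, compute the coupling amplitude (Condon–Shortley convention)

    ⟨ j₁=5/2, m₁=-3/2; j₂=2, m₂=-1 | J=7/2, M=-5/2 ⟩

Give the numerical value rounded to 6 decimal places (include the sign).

-0.125988

triangle: 1!·4!·3!/9! = 144/362880
(j±m)!: 1!·4!·1!·3!·1!·6! = 103680
prefactor² = (2J+1)·Δ·N² = 2304/7
  k=0: +1/(0!·1!·4!·1!·0!·2!) = 1/48
  k=1: −1/(1!·0!·3!·0!·1!·3!) = -1/36
Σ = -1/144  ⇒  CG² = 2304/7·(-1/144)² = 1/63
CG = −√(1/63) = -0.125988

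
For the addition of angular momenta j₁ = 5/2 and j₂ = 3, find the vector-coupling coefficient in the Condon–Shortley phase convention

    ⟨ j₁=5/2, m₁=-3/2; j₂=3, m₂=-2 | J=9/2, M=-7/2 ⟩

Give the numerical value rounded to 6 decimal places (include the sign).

+√(1/99) ≈ +0.100504

j₁+j₂−J=1  J+j₁−j₂=4  J−j₁+j₂=5  j₁+j₂+J+1=11
(j₁±m₁, j₂±m₂, J±M) = (1,4,1,5,1,8)
P² = 921600/11
sum k=0..1:
  [0] +1/576 = 1/576
  [1] −1/720 = -1/720
S = 1/2880
C² = P²·S² = 1/99 ; C = +0.100504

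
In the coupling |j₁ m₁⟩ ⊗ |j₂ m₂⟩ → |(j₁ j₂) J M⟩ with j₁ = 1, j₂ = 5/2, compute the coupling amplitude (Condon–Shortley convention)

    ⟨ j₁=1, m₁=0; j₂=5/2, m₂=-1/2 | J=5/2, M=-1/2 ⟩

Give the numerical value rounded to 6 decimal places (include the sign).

+√(1/35) = +0.169031

triangle: 1!·1!·4!/7! = 24/5040
(j±m)!: 1!·1!·2!·3!·2!·3! = 144
prefactor² = (2J+1)·Δ·N² = 144/35
  k=0: +1/(0!·1!·1!·2!·0!·2!) = 1/4
  k=1: −1/(1!·0!·0!·1!·1!·3!) = -1/6
Σ = 1/12  ⇒  CG² = 144/35·1/12² = 1/35
CG = +√(1/35) = +0.169031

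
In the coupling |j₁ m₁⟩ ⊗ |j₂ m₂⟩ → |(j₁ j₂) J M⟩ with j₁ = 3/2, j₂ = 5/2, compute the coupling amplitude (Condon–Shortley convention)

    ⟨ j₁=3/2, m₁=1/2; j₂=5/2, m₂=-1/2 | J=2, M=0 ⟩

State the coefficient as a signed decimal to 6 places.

j₁+j₂−J=2  J+j₁−j₂=1  J−j₁+j₂=3  j₁+j₂+J+1=7
(j₁±m₁, j₂±m₂, J±M) = (2,1,2,3,2,2)
P² = 8/7
sum k=0..1:
  [0] +1/4 = 1/4
  [1] −1/2 = -1/2
S = -1/4
C² = P²·S² = 1/14 ; C = -0.267261

−√(1/14) = -0.267261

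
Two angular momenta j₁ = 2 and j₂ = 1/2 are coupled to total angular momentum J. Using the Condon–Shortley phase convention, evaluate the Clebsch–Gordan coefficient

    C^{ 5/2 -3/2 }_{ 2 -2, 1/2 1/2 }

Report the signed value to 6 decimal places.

triangle: 0!×4!×1!/6! = 24/720
(j±m)!: 0!×4!×1!×0!×1!×4! = 576
prefactor² = (2J+1)×Δ×N² = 576/5
  k=0: +1/(0!×0!×4!×1!×0!×0!) = 1/24
Σ = 1/24  ⇒  CG² = 576/5×1/24² = 1/5
CG = +√(1/5) = +0.447214

+0.447214  (= +√(1/5))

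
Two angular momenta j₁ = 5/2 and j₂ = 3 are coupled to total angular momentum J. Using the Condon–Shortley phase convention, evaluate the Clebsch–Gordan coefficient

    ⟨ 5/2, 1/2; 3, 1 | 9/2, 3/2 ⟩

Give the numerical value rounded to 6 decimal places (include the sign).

−√(5/231) = -0.147122

triangle: 1!·4!·5!/11! = 2880/39916800
(j±m)!: 3!·2!·4!·2!·6!·3! = 2488320
prefactor² = (2J+1)·Δ·N² = 138240/77
  k=0: +1/(0!·1!·2!·4!·2!·1!) = 1/96
  k=1: −1/(1!·0!·1!·3!·3!·2!) = -1/72
Σ = -1/288  ⇒  CG² = 138240/77·(-1/288)² = 5/231
CG = −√(5/231) = -0.147122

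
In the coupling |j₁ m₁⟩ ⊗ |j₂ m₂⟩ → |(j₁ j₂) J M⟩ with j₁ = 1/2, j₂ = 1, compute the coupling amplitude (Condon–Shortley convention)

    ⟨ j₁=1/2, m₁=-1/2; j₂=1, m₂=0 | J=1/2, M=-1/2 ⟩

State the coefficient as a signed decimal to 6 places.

−√(1/3) = -0.577350

triangle: 1!·0!·1!/3! = 1/6
(j±m)!: 0!·1!·1!·1!·0!·1! = 1
prefactor² = (2J+1)·Δ·N² = 1/3
  k=1: −1/(1!·0!·0!·0!·0!·1!) = -1
Σ = -1  ⇒  CG² = 1/3·(-1)² = 1/3
CG = −√(1/3) = -0.577350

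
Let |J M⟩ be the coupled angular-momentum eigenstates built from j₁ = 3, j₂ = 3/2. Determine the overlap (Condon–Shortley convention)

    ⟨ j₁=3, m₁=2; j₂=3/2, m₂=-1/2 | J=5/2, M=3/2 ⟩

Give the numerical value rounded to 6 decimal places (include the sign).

triangle: 2!×4!×1!/8! = 48/40320
(j±m)!: 5!×1!×1!×2!×4!×1! = 5760
prefactor² = (2J+1)×Δ×N² = 288/7
  k=0: +1/(0!×2!×1!×1!×3!×0!) = 1/12
  k=1: −1/(1!×1!×0!×0!×4!×1!) = -1/24
Σ = 1/24  ⇒  CG² = 288/7×1/24² = 1/14
CG = +√(1/14) = +0.267261

+0.267261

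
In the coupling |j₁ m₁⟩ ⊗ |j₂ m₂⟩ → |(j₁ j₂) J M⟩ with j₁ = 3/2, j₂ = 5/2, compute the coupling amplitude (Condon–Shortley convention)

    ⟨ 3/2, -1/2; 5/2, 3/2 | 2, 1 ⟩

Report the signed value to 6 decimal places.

triangle: 2!×1!×3!/7! = 12/5040
(j±m)!: 1!×2!×4!×1!×3!×1! = 288
prefactor² = (2J+1)×Δ×N² = 24/7
  k=1: −1/(1!×1!×1!×3!×0!×0!) = -1/6
  k=2: +1/(2!×0!×0!×2!×1!×1!) = 1/4
Σ = 1/12  ⇒  CG² = 24/7×1/12² = 1/42
CG = +√(1/42) = +0.154303

+0.154303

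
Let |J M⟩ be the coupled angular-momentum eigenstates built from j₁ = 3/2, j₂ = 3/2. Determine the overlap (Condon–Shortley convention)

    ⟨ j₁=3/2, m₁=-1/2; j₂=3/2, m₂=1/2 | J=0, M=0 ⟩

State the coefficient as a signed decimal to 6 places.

j₁+j₂−J=3  J+j₁−j₂=0  J−j₁+j₂=0  j₁+j₂+J+1=4
(j₁±m₁, j₂±m₂, J±M) = (1,2,2,1,0,0)
P² = 1
sum k=2..2:
  [2] +1/2 = 1/2
S = 1/2
C² = P²·S² = 1/4 ; C = +0.500000

+0.500000  (= +√(1/4))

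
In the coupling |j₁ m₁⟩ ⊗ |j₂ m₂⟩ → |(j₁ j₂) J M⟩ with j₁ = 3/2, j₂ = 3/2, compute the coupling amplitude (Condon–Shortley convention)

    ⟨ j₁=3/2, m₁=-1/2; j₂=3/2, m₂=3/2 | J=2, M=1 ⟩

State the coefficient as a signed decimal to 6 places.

triangle: 1!*2!*2!/6! = 4/720
(j±m)!: 1!*2!*3!*0!*3!*1! = 72
prefactor² = (2J+1)*Δ*N² = 2
  k=1: −1/(1!*0!*1!*2!*1!*0!) = -1/2
Σ = -1/2  ⇒  CG² = 2*(-1/2)² = 1/2
CG = −√(1/2) = -0.707107

−√(1/2) ≈ -0.707107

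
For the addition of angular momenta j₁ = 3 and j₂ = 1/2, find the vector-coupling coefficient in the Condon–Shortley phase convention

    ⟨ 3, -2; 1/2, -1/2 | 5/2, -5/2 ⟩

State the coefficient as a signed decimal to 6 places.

+0.377964

√[6·1!5!0!/7! · 1!5!0!1!0!5!] = √(14400/7)
  +(−1)^0/∏(0,1,5,0,0,0)! = 1/120  (running 1/120)
⟨..|..⟩ = √(14400/7)·(1/120) = +0.377964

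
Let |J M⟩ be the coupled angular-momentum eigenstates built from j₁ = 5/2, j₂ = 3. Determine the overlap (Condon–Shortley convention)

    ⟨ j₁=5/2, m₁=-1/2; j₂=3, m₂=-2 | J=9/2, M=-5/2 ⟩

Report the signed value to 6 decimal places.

+√(49/198) ≈ +0.497468

j₁+j₂−J=1  J+j₁−j₂=4  J−j₁+j₂=5  j₁+j₂+J+1=11
(j₁±m₁, j₂±m₂, J±M) = (2,3,1,5,2,7)
P² = 115200/11
sum k=0..1:
  [0] +1/144 = 1/144
  [1] −1/480 = -1/480
S = 7/1440
C² = P²·S² = 49/198 ; C = +0.497468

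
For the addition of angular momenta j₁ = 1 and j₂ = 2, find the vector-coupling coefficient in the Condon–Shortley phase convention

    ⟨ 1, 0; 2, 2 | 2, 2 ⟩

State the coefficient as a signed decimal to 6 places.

-0.816497

√[5·1!1!3!/6! · 1!1!4!0!4!0!] = √(24)
  +(−1)^1/∏(1,0,0,3,1,0)! = -1/6  (running -1/6)
⟨..|..⟩ = √(24)·(-1/6) = -0.816497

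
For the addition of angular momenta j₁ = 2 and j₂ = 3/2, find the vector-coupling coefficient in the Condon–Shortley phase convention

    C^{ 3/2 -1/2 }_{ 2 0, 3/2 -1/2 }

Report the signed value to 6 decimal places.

j₁+j₂−J=2  J+j₁−j₂=2  J−j₁+j₂=1  j₁+j₂+J+1=6
(j₁±m₁, j₂±m₂, J±M) = (2,2,1,2,1,2)
P² = 16/45
sum k=0..1:
  [0] +1/4 = 1/4
  [1] −1/1 = -1
S = -3/4
C² = P²·S² = 1/5 ; C = -0.447214

−√(1/5) = -0.447214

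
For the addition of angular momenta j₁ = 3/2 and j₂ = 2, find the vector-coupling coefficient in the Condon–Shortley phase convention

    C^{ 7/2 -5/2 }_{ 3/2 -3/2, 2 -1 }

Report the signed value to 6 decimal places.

triangle: 0!·3!·4!/8! = 144/40320
(j±m)!: 0!·3!·1!·3!·1!·6! = 25920
prefactor² = (2J+1)·Δ·N² = 5184/7
  k=0: +1/(0!·0!·3!·1!·0!·3!) = 1/36
Σ = 1/36  ⇒  CG² = 5184/7·1/36² = 4/7
CG = +√(4/7) = +0.755929

+0.755929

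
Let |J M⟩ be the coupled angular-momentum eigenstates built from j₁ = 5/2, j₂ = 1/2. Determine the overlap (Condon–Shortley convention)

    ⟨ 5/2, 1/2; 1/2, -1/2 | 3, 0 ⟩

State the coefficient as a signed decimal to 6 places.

+0.707107  (= +√(1/2))

√[7·0!5!1!/7! · 3!2!0!1!3!3!] = √(72)
  +(−1)^0/∏(0,0,2,0,3,1)! = 1/12  (running 1/12)
⟨..|..⟩ = √(72)·(1/12) = +0.707107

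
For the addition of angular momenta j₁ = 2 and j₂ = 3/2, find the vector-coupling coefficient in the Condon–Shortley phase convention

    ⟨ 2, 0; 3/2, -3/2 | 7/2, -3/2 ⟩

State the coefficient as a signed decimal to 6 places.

√[8·0!4!3!/8! · 2!2!0!3!2!5!] = √(1152/7)
  +(−1)^0/∏(0,0,2,0,2,3)! = 1/24  (running 1/24)
⟨..|..⟩ = √(1152/7)·(1/24) = +0.534522

+0.534522  (= +√(2/7))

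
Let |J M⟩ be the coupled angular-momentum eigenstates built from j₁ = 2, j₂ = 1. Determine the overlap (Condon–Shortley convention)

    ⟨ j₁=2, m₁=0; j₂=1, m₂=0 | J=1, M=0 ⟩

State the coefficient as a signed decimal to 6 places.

−√(2/5) = -0.632456

√[3·2!2!0!/5! · 2!2!1!1!1!1!] = √(2/5)
  +(−1)^1/∏(1,1,1,0,1,0)! = -1  (running -1)
⟨..|..⟩ = √(2/5)·(-1) = -0.632456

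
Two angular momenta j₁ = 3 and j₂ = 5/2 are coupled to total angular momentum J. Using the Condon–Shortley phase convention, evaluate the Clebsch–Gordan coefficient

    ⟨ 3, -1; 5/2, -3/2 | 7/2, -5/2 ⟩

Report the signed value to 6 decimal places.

j₁+j₂−J=2  J+j₁−j₂=4  J−j₁+j₂=3  j₁+j₂+J+1=10
(j₁±m₁, j₂±m₂, J±M) = (2,4,1,4,1,6)
P² = 18432/35
sum k=0..1:
  [0] +1/96 = 1/96
  [1] −1/36 = -1/36
S = -5/288
C² = P²·S² = 10/63 ; C = -0.398410

−√(10/63) ≈ -0.398410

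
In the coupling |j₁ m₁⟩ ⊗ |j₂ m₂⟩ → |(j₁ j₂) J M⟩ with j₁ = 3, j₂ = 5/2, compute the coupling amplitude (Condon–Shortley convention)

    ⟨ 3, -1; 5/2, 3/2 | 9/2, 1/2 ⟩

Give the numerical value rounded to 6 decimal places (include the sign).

√[10·1!5!4!/11! · 2!4!4!1!5!4!] = √(184320/77)
  +(−1)^0/∏(0,1,4,4,1,0)! = 1/576  (running 1/576)
  +(−1)^1/∏(1,0,3,3,2,1)! = -1/72  (running -7/576)
⟨..|..⟩ = √(184320/77)·(-7/576) = -0.594588

-0.594588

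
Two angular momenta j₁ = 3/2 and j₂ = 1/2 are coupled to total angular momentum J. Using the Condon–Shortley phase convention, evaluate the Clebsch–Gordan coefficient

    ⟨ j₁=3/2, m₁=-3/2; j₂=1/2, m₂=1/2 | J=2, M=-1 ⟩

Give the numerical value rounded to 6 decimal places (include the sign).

+0.500000  (= +√(1/4))

triangle: 0!*3!*1!/5! = 6/120
(j±m)!: 0!*3!*1!*0!*1!*3! = 36
prefactor² = (2J+1)*Δ*N² = 9
  k=0: +1/(0!*0!*3!*1!*0!*0!) = 1/6
Σ = 1/6  ⇒  CG² = 9*1/6² = 1/4
CG = +√(1/4) = +0.500000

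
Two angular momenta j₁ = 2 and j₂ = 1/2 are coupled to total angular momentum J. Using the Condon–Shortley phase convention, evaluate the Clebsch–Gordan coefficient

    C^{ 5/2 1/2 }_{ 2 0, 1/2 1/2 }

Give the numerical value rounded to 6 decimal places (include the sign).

+√(3/5) ≈ +0.774597

√[6·0!4!1!/6! · 2!2!1!0!3!2!] = √(48/5)
  +(−1)^0/∏(0,0,2,1,2,0)! = 1/4  (running 1/4)
⟨..|..⟩ = √(48/5)·(1/4) = +0.774597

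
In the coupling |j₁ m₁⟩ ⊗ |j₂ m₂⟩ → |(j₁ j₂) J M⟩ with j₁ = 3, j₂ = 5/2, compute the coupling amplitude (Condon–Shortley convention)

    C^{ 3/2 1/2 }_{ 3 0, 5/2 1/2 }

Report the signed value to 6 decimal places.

√[4·4!2!1!/8! · 3!3!3!2!2!1!] = √(144/35)
  +(−1)^2/∏(2,2,1,1,1,0)! = 1/4  (running 1/4)
  +(−1)^3/∏(3,1,0,0,2,1)! = -1/12  (running 1/6)
⟨..|..⟩ = √(144/35)·(1/6) = +0.338062

+√(4/35) = +0.338062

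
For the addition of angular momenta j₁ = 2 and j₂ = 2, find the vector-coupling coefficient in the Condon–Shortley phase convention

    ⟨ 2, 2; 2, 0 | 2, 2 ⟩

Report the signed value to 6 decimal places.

j₁+j₂−J=2  J+j₁−j₂=2  J−j₁+j₂=2  j₁+j₂+J+1=7
(j₁±m₁, j₂±m₂, J±M) = (4,0,2,2,4,0)
P² = 128/7
sum k=0..0:
  [0] +1/8 = 1/8
S = 1/8
C² = P²·S² = 2/7 ; C = +0.534522

+0.534522  (= +√(2/7))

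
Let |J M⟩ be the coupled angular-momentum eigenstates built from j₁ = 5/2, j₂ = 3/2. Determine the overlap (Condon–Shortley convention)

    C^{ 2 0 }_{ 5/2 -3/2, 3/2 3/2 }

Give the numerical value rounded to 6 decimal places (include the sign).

j₁+j₂−J=2  J+j₁−j₂=3  J−j₁+j₂=1  j₁+j₂+J+1=7
(j₁±m₁, j₂±m₂, J±M) = (1,4,3,0,2,2)
P² = 48/7
sum k=2..2:
  [2] +1/4 = 1/4
S = 1/4
C² = P²·S² = 3/7 ; C = +0.654654

+√(3/7) = +0.654654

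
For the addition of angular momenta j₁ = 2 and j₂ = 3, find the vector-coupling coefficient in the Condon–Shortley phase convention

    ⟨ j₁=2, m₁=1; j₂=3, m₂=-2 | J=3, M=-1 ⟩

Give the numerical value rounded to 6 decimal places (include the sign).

√[7·2!2!4!/9! · 3!1!1!5!2!4!] = √(64)
  +(−1)^0/∏(0,2,1,1,1,3)! = 1/12  (running 1/12)
  +(−1)^1/∏(1,1,0,0,2,4)! = -1/48  (running 1/16)
⟨..|..⟩ = √(64)·(1/16) = +0.500000

+0.500000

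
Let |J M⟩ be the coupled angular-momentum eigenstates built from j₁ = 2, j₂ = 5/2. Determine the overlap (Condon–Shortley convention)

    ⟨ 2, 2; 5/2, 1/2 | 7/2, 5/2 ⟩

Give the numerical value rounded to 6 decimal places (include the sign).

+√(32/63) ≈ +0.712697

j₁+j₂−J=1  J+j₁−j₂=3  J−j₁+j₂=4  j₁+j₂+J+1=9
(j₁±m₁, j₂±m₂, J±M) = (4,0,3,2,6,1)
P² = 4608/7
sum k=0..0:
  [0] +1/36 = 1/36
S = 1/36
C² = P²·S² = 32/63 ; C = +0.712697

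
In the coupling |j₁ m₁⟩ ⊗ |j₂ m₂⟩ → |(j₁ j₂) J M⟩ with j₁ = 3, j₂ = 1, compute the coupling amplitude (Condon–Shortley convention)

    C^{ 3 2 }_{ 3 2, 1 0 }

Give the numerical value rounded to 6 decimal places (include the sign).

triangle: 1!*5!*1!/8! = 120/40320
(j±m)!: 5!*1!*1!*1!*5!*1! = 14400
prefactor² = (2J+1)*Δ*N² = 300
  k=0: +1/(0!*1!*1!*1!*4!*0!) = 1/24
  k=1: −1/(1!*0!*0!*0!*5!*1!) = -1/120
Σ = 1/30  ⇒  CG² = 300*1/30² = 1/3
CG = +√(1/3) = +0.577350

+0.577350  (= +√(1/3))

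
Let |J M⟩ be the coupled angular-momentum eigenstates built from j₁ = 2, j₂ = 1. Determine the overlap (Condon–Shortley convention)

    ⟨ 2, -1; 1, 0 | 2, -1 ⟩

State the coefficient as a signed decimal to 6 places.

j₁+j₂−J=1  J+j₁−j₂=3  J−j₁+j₂=1  j₁+j₂+J+1=6
(j₁±m₁, j₂±m₂, J±M) = (1,3,1,1,1,3)
P² = 3/2
sum k=0..1:
  [0] +1/6 = 1/6
  [1] −1/2 = -1/2
S = -1/3
C² = P²·S² = 1/6 ; C = -0.408248

-0.408248  (= −√(1/6))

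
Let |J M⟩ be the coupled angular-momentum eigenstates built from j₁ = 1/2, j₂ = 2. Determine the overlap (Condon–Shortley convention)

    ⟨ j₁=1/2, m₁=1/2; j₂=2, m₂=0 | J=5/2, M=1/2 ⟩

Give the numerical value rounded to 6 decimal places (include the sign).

+√(3/5) ≈ +0.774597

triangle: 0!×1!×4!/6! = 24/720
(j±m)!: 1!×0!×2!×2!×3!×2! = 48
prefactor² = (2J+1)×Δ×N² = 48/5
  k=0: +1/(0!×0!×0!×2!×1!×2!) = 1/4
Σ = 1/4  ⇒  CG² = 48/5×1/4² = 3/5
CG = +√(3/5) = +0.774597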